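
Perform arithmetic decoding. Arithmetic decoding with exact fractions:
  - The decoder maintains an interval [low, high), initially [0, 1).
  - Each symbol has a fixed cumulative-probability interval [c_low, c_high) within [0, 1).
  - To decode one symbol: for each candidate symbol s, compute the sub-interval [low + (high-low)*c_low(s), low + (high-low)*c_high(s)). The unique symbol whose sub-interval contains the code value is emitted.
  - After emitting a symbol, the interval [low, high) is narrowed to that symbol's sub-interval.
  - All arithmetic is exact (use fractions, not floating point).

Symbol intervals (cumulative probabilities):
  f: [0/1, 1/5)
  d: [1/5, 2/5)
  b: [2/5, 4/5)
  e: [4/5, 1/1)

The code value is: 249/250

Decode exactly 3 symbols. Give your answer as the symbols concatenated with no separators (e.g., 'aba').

Step 1: interval [0/1, 1/1), width = 1/1 - 0/1 = 1/1
  'f': [0/1 + 1/1*0/1, 0/1 + 1/1*1/5) = [0/1, 1/5)
  'd': [0/1 + 1/1*1/5, 0/1 + 1/1*2/5) = [1/5, 2/5)
  'b': [0/1 + 1/1*2/5, 0/1 + 1/1*4/5) = [2/5, 4/5)
  'e': [0/1 + 1/1*4/5, 0/1 + 1/1*1/1) = [4/5, 1/1) <- contains code 249/250
  emit 'e', narrow to [4/5, 1/1)
Step 2: interval [4/5, 1/1), width = 1/1 - 4/5 = 1/5
  'f': [4/5 + 1/5*0/1, 4/5 + 1/5*1/5) = [4/5, 21/25)
  'd': [4/5 + 1/5*1/5, 4/5 + 1/5*2/5) = [21/25, 22/25)
  'b': [4/5 + 1/5*2/5, 4/5 + 1/5*4/5) = [22/25, 24/25)
  'e': [4/5 + 1/5*4/5, 4/5 + 1/5*1/1) = [24/25, 1/1) <- contains code 249/250
  emit 'e', narrow to [24/25, 1/1)
Step 3: interval [24/25, 1/1), width = 1/1 - 24/25 = 1/25
  'f': [24/25 + 1/25*0/1, 24/25 + 1/25*1/5) = [24/25, 121/125)
  'd': [24/25 + 1/25*1/5, 24/25 + 1/25*2/5) = [121/125, 122/125)
  'b': [24/25 + 1/25*2/5, 24/25 + 1/25*4/5) = [122/125, 124/125)
  'e': [24/25 + 1/25*4/5, 24/25 + 1/25*1/1) = [124/125, 1/1) <- contains code 249/250
  emit 'e', narrow to [124/125, 1/1)

Answer: eee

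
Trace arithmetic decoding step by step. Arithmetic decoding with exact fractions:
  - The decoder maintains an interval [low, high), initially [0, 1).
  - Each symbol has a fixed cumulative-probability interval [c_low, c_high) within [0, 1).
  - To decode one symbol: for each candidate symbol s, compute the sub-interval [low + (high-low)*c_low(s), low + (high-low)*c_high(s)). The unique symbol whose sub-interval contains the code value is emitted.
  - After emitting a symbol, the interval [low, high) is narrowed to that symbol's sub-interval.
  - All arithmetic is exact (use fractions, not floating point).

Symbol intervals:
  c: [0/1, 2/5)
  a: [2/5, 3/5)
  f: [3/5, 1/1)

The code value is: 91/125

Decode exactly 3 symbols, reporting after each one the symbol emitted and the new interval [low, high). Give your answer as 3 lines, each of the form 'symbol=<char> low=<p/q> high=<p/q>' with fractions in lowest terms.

Answer: symbol=f low=3/5 high=1/1
symbol=c low=3/5 high=19/25
symbol=f low=87/125 high=19/25

Derivation:
Step 1: interval [0/1, 1/1), width = 1/1 - 0/1 = 1/1
  'c': [0/1 + 1/1*0/1, 0/1 + 1/1*2/5) = [0/1, 2/5)
  'a': [0/1 + 1/1*2/5, 0/1 + 1/1*3/5) = [2/5, 3/5)
  'f': [0/1 + 1/1*3/5, 0/1 + 1/1*1/1) = [3/5, 1/1) <- contains code 91/125
  emit 'f', narrow to [3/5, 1/1)
Step 2: interval [3/5, 1/1), width = 1/1 - 3/5 = 2/5
  'c': [3/5 + 2/5*0/1, 3/5 + 2/5*2/5) = [3/5, 19/25) <- contains code 91/125
  'a': [3/5 + 2/5*2/5, 3/5 + 2/5*3/5) = [19/25, 21/25)
  'f': [3/5 + 2/5*3/5, 3/5 + 2/5*1/1) = [21/25, 1/1)
  emit 'c', narrow to [3/5, 19/25)
Step 3: interval [3/5, 19/25), width = 19/25 - 3/5 = 4/25
  'c': [3/5 + 4/25*0/1, 3/5 + 4/25*2/5) = [3/5, 83/125)
  'a': [3/5 + 4/25*2/5, 3/5 + 4/25*3/5) = [83/125, 87/125)
  'f': [3/5 + 4/25*3/5, 3/5 + 4/25*1/1) = [87/125, 19/25) <- contains code 91/125
  emit 'f', narrow to [87/125, 19/25)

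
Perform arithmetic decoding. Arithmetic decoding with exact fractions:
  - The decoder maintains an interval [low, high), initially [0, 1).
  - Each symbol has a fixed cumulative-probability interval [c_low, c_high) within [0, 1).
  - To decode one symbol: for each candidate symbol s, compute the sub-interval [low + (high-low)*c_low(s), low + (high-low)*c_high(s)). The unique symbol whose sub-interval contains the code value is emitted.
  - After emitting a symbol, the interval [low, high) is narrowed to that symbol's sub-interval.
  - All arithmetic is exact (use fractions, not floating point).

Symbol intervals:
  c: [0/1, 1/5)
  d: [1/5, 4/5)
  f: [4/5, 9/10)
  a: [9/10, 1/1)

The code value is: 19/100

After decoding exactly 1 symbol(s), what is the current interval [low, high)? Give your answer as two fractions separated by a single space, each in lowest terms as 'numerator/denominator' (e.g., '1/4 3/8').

Answer: 0/1 1/5

Derivation:
Step 1: interval [0/1, 1/1), width = 1/1 - 0/1 = 1/1
  'c': [0/1 + 1/1*0/1, 0/1 + 1/1*1/5) = [0/1, 1/5) <- contains code 19/100
  'd': [0/1 + 1/1*1/5, 0/1 + 1/1*4/5) = [1/5, 4/5)
  'f': [0/1 + 1/1*4/5, 0/1 + 1/1*9/10) = [4/5, 9/10)
  'a': [0/1 + 1/1*9/10, 0/1 + 1/1*1/1) = [9/10, 1/1)
  emit 'c', narrow to [0/1, 1/5)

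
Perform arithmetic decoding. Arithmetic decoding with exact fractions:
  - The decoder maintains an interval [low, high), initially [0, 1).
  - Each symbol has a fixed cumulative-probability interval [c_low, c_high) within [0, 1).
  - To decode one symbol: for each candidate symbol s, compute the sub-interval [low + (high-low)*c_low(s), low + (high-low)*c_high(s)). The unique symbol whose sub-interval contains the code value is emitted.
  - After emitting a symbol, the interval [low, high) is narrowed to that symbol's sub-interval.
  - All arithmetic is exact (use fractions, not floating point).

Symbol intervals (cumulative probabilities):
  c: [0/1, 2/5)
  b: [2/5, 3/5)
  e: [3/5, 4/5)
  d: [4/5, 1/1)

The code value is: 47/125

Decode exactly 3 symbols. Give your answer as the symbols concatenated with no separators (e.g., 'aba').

Step 1: interval [0/1, 1/1), width = 1/1 - 0/1 = 1/1
  'c': [0/1 + 1/1*0/1, 0/1 + 1/1*2/5) = [0/1, 2/5) <- contains code 47/125
  'b': [0/1 + 1/1*2/5, 0/1 + 1/1*3/5) = [2/5, 3/5)
  'e': [0/1 + 1/1*3/5, 0/1 + 1/1*4/5) = [3/5, 4/5)
  'd': [0/1 + 1/1*4/5, 0/1 + 1/1*1/1) = [4/5, 1/1)
  emit 'c', narrow to [0/1, 2/5)
Step 2: interval [0/1, 2/5), width = 2/5 - 0/1 = 2/5
  'c': [0/1 + 2/5*0/1, 0/1 + 2/5*2/5) = [0/1, 4/25)
  'b': [0/1 + 2/5*2/5, 0/1 + 2/5*3/5) = [4/25, 6/25)
  'e': [0/1 + 2/5*3/5, 0/1 + 2/5*4/5) = [6/25, 8/25)
  'd': [0/1 + 2/5*4/5, 0/1 + 2/5*1/1) = [8/25, 2/5) <- contains code 47/125
  emit 'd', narrow to [8/25, 2/5)
Step 3: interval [8/25, 2/5), width = 2/5 - 8/25 = 2/25
  'c': [8/25 + 2/25*0/1, 8/25 + 2/25*2/5) = [8/25, 44/125)
  'b': [8/25 + 2/25*2/5, 8/25 + 2/25*3/5) = [44/125, 46/125)
  'e': [8/25 + 2/25*3/5, 8/25 + 2/25*4/5) = [46/125, 48/125) <- contains code 47/125
  'd': [8/25 + 2/25*4/5, 8/25 + 2/25*1/1) = [48/125, 2/5)
  emit 'e', narrow to [46/125, 48/125)

Answer: cde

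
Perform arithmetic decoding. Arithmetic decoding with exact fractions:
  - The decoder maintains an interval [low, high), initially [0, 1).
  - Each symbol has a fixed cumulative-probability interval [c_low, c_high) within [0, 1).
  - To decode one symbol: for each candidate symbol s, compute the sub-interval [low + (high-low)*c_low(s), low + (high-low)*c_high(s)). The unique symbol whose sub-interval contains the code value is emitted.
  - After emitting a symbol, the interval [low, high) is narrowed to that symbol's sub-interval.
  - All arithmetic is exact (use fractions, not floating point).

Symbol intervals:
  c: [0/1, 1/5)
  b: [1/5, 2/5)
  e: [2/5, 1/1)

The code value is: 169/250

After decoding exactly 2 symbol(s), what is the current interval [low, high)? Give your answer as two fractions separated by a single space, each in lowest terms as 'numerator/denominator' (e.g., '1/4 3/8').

Step 1: interval [0/1, 1/1), width = 1/1 - 0/1 = 1/1
  'c': [0/1 + 1/1*0/1, 0/1 + 1/1*1/5) = [0/1, 1/5)
  'b': [0/1 + 1/1*1/5, 0/1 + 1/1*2/5) = [1/5, 2/5)
  'e': [0/1 + 1/1*2/5, 0/1 + 1/1*1/1) = [2/5, 1/1) <- contains code 169/250
  emit 'e', narrow to [2/5, 1/1)
Step 2: interval [2/5, 1/1), width = 1/1 - 2/5 = 3/5
  'c': [2/5 + 3/5*0/1, 2/5 + 3/5*1/5) = [2/5, 13/25)
  'b': [2/5 + 3/5*1/5, 2/5 + 3/5*2/5) = [13/25, 16/25)
  'e': [2/5 + 3/5*2/5, 2/5 + 3/5*1/1) = [16/25, 1/1) <- contains code 169/250
  emit 'e', narrow to [16/25, 1/1)

Answer: 16/25 1/1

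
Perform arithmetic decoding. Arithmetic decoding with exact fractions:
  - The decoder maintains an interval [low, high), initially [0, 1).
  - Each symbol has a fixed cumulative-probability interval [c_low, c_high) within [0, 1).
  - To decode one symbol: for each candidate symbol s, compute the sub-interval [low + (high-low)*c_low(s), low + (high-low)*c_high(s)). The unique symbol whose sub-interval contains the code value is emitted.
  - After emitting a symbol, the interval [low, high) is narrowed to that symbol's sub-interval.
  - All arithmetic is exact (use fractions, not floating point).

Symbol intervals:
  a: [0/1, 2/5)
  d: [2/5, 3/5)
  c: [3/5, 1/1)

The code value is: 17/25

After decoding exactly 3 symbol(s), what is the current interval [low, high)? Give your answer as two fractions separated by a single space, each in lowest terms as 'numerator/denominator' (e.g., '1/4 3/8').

Step 1: interval [0/1, 1/1), width = 1/1 - 0/1 = 1/1
  'a': [0/1 + 1/1*0/1, 0/1 + 1/1*2/5) = [0/1, 2/5)
  'd': [0/1 + 1/1*2/5, 0/1 + 1/1*3/5) = [2/5, 3/5)
  'c': [0/1 + 1/1*3/5, 0/1 + 1/1*1/1) = [3/5, 1/1) <- contains code 17/25
  emit 'c', narrow to [3/5, 1/1)
Step 2: interval [3/5, 1/1), width = 1/1 - 3/5 = 2/5
  'a': [3/5 + 2/5*0/1, 3/5 + 2/5*2/5) = [3/5, 19/25) <- contains code 17/25
  'd': [3/5 + 2/5*2/5, 3/5 + 2/5*3/5) = [19/25, 21/25)
  'c': [3/5 + 2/5*3/5, 3/5 + 2/5*1/1) = [21/25, 1/1)
  emit 'a', narrow to [3/5, 19/25)
Step 3: interval [3/5, 19/25), width = 19/25 - 3/5 = 4/25
  'a': [3/5 + 4/25*0/1, 3/5 + 4/25*2/5) = [3/5, 83/125)
  'd': [3/5 + 4/25*2/5, 3/5 + 4/25*3/5) = [83/125, 87/125) <- contains code 17/25
  'c': [3/5 + 4/25*3/5, 3/5 + 4/25*1/1) = [87/125, 19/25)
  emit 'd', narrow to [83/125, 87/125)

Answer: 83/125 87/125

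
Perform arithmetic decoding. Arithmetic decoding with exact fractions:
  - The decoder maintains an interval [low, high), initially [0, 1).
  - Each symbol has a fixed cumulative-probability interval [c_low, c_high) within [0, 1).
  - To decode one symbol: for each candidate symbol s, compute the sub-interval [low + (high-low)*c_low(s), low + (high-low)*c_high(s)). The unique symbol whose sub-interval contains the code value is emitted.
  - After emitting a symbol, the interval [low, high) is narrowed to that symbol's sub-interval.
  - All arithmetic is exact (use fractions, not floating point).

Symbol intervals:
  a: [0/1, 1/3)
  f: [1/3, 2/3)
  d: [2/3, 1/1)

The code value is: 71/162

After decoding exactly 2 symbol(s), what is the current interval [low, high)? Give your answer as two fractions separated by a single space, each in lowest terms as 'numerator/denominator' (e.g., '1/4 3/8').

Answer: 1/3 4/9

Derivation:
Step 1: interval [0/1, 1/1), width = 1/1 - 0/1 = 1/1
  'a': [0/1 + 1/1*0/1, 0/1 + 1/1*1/3) = [0/1, 1/3)
  'f': [0/1 + 1/1*1/3, 0/1 + 1/1*2/3) = [1/3, 2/3) <- contains code 71/162
  'd': [0/1 + 1/1*2/3, 0/1 + 1/1*1/1) = [2/3, 1/1)
  emit 'f', narrow to [1/3, 2/3)
Step 2: interval [1/3, 2/3), width = 2/3 - 1/3 = 1/3
  'a': [1/3 + 1/3*0/1, 1/3 + 1/3*1/3) = [1/3, 4/9) <- contains code 71/162
  'f': [1/3 + 1/3*1/3, 1/3 + 1/3*2/3) = [4/9, 5/9)
  'd': [1/3 + 1/3*2/3, 1/3 + 1/3*1/1) = [5/9, 2/3)
  emit 'a', narrow to [1/3, 4/9)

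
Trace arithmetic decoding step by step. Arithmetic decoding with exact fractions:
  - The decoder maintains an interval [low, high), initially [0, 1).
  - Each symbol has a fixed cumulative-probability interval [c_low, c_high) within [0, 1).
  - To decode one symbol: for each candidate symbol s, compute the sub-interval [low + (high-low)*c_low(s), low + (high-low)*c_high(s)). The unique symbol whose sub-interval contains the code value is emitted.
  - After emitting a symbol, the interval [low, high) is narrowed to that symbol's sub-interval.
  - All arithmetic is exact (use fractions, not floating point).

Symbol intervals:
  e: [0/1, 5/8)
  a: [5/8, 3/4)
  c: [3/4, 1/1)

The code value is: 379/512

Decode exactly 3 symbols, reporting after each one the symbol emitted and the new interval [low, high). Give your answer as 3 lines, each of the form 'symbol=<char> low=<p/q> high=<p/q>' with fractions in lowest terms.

Answer: symbol=a low=5/8 high=3/4
symbol=c low=23/32 high=3/4
symbol=a low=189/256 high=95/128

Derivation:
Step 1: interval [0/1, 1/1), width = 1/1 - 0/1 = 1/1
  'e': [0/1 + 1/1*0/1, 0/1 + 1/1*5/8) = [0/1, 5/8)
  'a': [0/1 + 1/1*5/8, 0/1 + 1/1*3/4) = [5/8, 3/4) <- contains code 379/512
  'c': [0/1 + 1/1*3/4, 0/1 + 1/1*1/1) = [3/4, 1/1)
  emit 'a', narrow to [5/8, 3/4)
Step 2: interval [5/8, 3/4), width = 3/4 - 5/8 = 1/8
  'e': [5/8 + 1/8*0/1, 5/8 + 1/8*5/8) = [5/8, 45/64)
  'a': [5/8 + 1/8*5/8, 5/8 + 1/8*3/4) = [45/64, 23/32)
  'c': [5/8 + 1/8*3/4, 5/8 + 1/8*1/1) = [23/32, 3/4) <- contains code 379/512
  emit 'c', narrow to [23/32, 3/4)
Step 3: interval [23/32, 3/4), width = 3/4 - 23/32 = 1/32
  'e': [23/32 + 1/32*0/1, 23/32 + 1/32*5/8) = [23/32, 189/256)
  'a': [23/32 + 1/32*5/8, 23/32 + 1/32*3/4) = [189/256, 95/128) <- contains code 379/512
  'c': [23/32 + 1/32*3/4, 23/32 + 1/32*1/1) = [95/128, 3/4)
  emit 'a', narrow to [189/256, 95/128)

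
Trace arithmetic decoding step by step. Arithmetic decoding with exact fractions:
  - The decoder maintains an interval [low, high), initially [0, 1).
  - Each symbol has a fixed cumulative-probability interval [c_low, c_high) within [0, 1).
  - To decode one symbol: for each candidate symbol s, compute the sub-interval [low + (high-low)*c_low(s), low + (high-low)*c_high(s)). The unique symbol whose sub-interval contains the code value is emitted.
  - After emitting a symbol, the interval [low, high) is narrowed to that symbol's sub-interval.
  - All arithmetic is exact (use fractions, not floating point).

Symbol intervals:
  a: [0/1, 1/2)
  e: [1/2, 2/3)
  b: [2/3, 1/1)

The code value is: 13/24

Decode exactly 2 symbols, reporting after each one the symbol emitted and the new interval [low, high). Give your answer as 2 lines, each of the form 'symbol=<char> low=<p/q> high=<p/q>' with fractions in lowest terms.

Answer: symbol=e low=1/2 high=2/3
symbol=a low=1/2 high=7/12

Derivation:
Step 1: interval [0/1, 1/1), width = 1/1 - 0/1 = 1/1
  'a': [0/1 + 1/1*0/1, 0/1 + 1/1*1/2) = [0/1, 1/2)
  'e': [0/1 + 1/1*1/2, 0/1 + 1/1*2/3) = [1/2, 2/3) <- contains code 13/24
  'b': [0/1 + 1/1*2/3, 0/1 + 1/1*1/1) = [2/3, 1/1)
  emit 'e', narrow to [1/2, 2/3)
Step 2: interval [1/2, 2/3), width = 2/3 - 1/2 = 1/6
  'a': [1/2 + 1/6*0/1, 1/2 + 1/6*1/2) = [1/2, 7/12) <- contains code 13/24
  'e': [1/2 + 1/6*1/2, 1/2 + 1/6*2/3) = [7/12, 11/18)
  'b': [1/2 + 1/6*2/3, 1/2 + 1/6*1/1) = [11/18, 2/3)
  emit 'a', narrow to [1/2, 7/12)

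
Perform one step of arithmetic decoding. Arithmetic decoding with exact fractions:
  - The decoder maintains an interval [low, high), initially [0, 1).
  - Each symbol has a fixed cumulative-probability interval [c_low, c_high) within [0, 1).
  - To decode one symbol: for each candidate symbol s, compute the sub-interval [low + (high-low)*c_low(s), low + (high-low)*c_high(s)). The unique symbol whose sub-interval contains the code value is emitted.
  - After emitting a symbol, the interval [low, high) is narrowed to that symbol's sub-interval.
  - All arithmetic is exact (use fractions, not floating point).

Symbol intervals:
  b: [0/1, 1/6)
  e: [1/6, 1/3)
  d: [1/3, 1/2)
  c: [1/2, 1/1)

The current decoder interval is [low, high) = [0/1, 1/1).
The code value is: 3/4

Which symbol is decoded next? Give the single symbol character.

Answer: c

Derivation:
Interval width = high − low = 1/1 − 0/1 = 1/1
Scaled code = (code − low) / width = (3/4 − 0/1) / 1/1 = 3/4
  b: [0/1, 1/6) 
  e: [1/6, 1/3) 
  d: [1/3, 1/2) 
  c: [1/2, 1/1) ← scaled code falls here ✓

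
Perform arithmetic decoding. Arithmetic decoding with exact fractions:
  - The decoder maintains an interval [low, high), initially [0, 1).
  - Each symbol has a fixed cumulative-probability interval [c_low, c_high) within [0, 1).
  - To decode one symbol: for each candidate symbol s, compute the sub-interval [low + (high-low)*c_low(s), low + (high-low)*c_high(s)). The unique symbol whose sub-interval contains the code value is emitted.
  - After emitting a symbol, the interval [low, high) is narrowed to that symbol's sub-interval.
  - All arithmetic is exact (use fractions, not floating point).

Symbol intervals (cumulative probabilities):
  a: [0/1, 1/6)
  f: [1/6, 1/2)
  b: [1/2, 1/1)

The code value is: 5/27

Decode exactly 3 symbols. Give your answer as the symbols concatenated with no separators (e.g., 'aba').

Step 1: interval [0/1, 1/1), width = 1/1 - 0/1 = 1/1
  'a': [0/1 + 1/1*0/1, 0/1 + 1/1*1/6) = [0/1, 1/6)
  'f': [0/1 + 1/1*1/6, 0/1 + 1/1*1/2) = [1/6, 1/2) <- contains code 5/27
  'b': [0/1 + 1/1*1/2, 0/1 + 1/1*1/1) = [1/2, 1/1)
  emit 'f', narrow to [1/6, 1/2)
Step 2: interval [1/6, 1/2), width = 1/2 - 1/6 = 1/3
  'a': [1/6 + 1/3*0/1, 1/6 + 1/3*1/6) = [1/6, 2/9) <- contains code 5/27
  'f': [1/6 + 1/3*1/6, 1/6 + 1/3*1/2) = [2/9, 1/3)
  'b': [1/6 + 1/3*1/2, 1/6 + 1/3*1/1) = [1/3, 1/2)
  emit 'a', narrow to [1/6, 2/9)
Step 3: interval [1/6, 2/9), width = 2/9 - 1/6 = 1/18
  'a': [1/6 + 1/18*0/1, 1/6 + 1/18*1/6) = [1/6, 19/108)
  'f': [1/6 + 1/18*1/6, 1/6 + 1/18*1/2) = [19/108, 7/36) <- contains code 5/27
  'b': [1/6 + 1/18*1/2, 1/6 + 1/18*1/1) = [7/36, 2/9)
  emit 'f', narrow to [19/108, 7/36)

Answer: faf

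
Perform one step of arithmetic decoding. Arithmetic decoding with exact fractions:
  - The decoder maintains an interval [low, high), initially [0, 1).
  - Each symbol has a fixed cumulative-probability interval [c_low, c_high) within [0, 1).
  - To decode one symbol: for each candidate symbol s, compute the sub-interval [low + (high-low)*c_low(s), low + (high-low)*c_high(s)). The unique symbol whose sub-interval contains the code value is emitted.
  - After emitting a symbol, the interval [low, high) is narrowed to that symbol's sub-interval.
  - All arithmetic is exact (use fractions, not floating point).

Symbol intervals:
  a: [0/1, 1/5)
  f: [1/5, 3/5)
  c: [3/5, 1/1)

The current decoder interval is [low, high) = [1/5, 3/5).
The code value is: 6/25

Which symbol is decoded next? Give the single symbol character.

Answer: a

Derivation:
Interval width = high − low = 3/5 − 1/5 = 2/5
Scaled code = (code − low) / width = (6/25 − 1/5) / 2/5 = 1/10
  a: [0/1, 1/5) ← scaled code falls here ✓
  f: [1/5, 3/5) 
  c: [3/5, 1/1) 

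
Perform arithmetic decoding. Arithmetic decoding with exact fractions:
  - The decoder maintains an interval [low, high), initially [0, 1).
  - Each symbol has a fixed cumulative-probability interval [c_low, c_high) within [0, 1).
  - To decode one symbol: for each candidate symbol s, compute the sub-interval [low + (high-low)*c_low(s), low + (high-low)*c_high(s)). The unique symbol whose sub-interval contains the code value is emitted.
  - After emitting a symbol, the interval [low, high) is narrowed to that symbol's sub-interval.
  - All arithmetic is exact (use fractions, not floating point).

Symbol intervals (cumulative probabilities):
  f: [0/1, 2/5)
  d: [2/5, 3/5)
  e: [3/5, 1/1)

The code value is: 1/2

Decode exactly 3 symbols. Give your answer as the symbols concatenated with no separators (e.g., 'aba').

Step 1: interval [0/1, 1/1), width = 1/1 - 0/1 = 1/1
  'f': [0/1 + 1/1*0/1, 0/1 + 1/1*2/5) = [0/1, 2/5)
  'd': [0/1 + 1/1*2/5, 0/1 + 1/1*3/5) = [2/5, 3/5) <- contains code 1/2
  'e': [0/1 + 1/1*3/5, 0/1 + 1/1*1/1) = [3/5, 1/1)
  emit 'd', narrow to [2/5, 3/5)
Step 2: interval [2/5, 3/5), width = 3/5 - 2/5 = 1/5
  'f': [2/5 + 1/5*0/1, 2/5 + 1/5*2/5) = [2/5, 12/25)
  'd': [2/5 + 1/5*2/5, 2/5 + 1/5*3/5) = [12/25, 13/25) <- contains code 1/2
  'e': [2/5 + 1/5*3/5, 2/5 + 1/5*1/1) = [13/25, 3/5)
  emit 'd', narrow to [12/25, 13/25)
Step 3: interval [12/25, 13/25), width = 13/25 - 12/25 = 1/25
  'f': [12/25 + 1/25*0/1, 12/25 + 1/25*2/5) = [12/25, 62/125)
  'd': [12/25 + 1/25*2/5, 12/25 + 1/25*3/5) = [62/125, 63/125) <- contains code 1/2
  'e': [12/25 + 1/25*3/5, 12/25 + 1/25*1/1) = [63/125, 13/25)
  emit 'd', narrow to [62/125, 63/125)

Answer: ddd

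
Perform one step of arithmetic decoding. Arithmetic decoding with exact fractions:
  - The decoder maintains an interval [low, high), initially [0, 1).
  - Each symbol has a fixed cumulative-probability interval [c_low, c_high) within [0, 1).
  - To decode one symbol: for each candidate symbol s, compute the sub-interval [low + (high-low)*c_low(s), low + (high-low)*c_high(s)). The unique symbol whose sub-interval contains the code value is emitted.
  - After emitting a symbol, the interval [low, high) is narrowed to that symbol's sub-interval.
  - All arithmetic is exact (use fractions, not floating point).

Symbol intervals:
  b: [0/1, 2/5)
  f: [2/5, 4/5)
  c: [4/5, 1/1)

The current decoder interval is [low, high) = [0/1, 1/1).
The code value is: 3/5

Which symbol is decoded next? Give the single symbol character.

Answer: f

Derivation:
Interval width = high − low = 1/1 − 0/1 = 1/1
Scaled code = (code − low) / width = (3/5 − 0/1) / 1/1 = 3/5
  b: [0/1, 2/5) 
  f: [2/5, 4/5) ← scaled code falls here ✓
  c: [4/5, 1/1) 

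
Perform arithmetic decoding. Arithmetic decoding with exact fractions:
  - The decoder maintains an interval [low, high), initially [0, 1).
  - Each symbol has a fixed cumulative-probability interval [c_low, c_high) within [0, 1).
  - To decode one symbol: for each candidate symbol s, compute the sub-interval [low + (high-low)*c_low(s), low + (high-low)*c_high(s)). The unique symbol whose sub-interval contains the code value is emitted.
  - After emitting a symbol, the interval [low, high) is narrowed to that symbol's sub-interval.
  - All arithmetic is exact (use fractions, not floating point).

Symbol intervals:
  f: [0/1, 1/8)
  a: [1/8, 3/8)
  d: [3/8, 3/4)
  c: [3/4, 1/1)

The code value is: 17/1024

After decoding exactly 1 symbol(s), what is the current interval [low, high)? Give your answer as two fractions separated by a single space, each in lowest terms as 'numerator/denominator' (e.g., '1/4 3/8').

Step 1: interval [0/1, 1/1), width = 1/1 - 0/1 = 1/1
  'f': [0/1 + 1/1*0/1, 0/1 + 1/1*1/8) = [0/1, 1/8) <- contains code 17/1024
  'a': [0/1 + 1/1*1/8, 0/1 + 1/1*3/8) = [1/8, 3/8)
  'd': [0/1 + 1/1*3/8, 0/1 + 1/1*3/4) = [3/8, 3/4)
  'c': [0/1 + 1/1*3/4, 0/1 + 1/1*1/1) = [3/4, 1/1)
  emit 'f', narrow to [0/1, 1/8)

Answer: 0/1 1/8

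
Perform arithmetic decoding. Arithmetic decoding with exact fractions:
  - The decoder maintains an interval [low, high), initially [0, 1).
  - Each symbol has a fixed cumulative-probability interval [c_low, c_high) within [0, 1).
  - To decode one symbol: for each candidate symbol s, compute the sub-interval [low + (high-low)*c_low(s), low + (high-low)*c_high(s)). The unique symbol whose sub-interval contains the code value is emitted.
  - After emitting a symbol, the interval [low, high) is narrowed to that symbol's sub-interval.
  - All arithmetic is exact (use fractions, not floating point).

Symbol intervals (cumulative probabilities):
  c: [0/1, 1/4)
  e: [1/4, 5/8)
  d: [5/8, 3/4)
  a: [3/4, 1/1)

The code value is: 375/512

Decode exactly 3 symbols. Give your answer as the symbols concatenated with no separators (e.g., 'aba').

Answer: dae

Derivation:
Step 1: interval [0/1, 1/1), width = 1/1 - 0/1 = 1/1
  'c': [0/1 + 1/1*0/1, 0/1 + 1/1*1/4) = [0/1, 1/4)
  'e': [0/1 + 1/1*1/4, 0/1 + 1/1*5/8) = [1/4, 5/8)
  'd': [0/1 + 1/1*5/8, 0/1 + 1/1*3/4) = [5/8, 3/4) <- contains code 375/512
  'a': [0/1 + 1/1*3/4, 0/1 + 1/1*1/1) = [3/4, 1/1)
  emit 'd', narrow to [5/8, 3/4)
Step 2: interval [5/8, 3/4), width = 3/4 - 5/8 = 1/8
  'c': [5/8 + 1/8*0/1, 5/8 + 1/8*1/4) = [5/8, 21/32)
  'e': [5/8 + 1/8*1/4, 5/8 + 1/8*5/8) = [21/32, 45/64)
  'd': [5/8 + 1/8*5/8, 5/8 + 1/8*3/4) = [45/64, 23/32)
  'a': [5/8 + 1/8*3/4, 5/8 + 1/8*1/1) = [23/32, 3/4) <- contains code 375/512
  emit 'a', narrow to [23/32, 3/4)
Step 3: interval [23/32, 3/4), width = 3/4 - 23/32 = 1/32
  'c': [23/32 + 1/32*0/1, 23/32 + 1/32*1/4) = [23/32, 93/128)
  'e': [23/32 + 1/32*1/4, 23/32 + 1/32*5/8) = [93/128, 189/256) <- contains code 375/512
  'd': [23/32 + 1/32*5/8, 23/32 + 1/32*3/4) = [189/256, 95/128)
  'a': [23/32 + 1/32*3/4, 23/32 + 1/32*1/1) = [95/128, 3/4)
  emit 'e', narrow to [93/128, 189/256)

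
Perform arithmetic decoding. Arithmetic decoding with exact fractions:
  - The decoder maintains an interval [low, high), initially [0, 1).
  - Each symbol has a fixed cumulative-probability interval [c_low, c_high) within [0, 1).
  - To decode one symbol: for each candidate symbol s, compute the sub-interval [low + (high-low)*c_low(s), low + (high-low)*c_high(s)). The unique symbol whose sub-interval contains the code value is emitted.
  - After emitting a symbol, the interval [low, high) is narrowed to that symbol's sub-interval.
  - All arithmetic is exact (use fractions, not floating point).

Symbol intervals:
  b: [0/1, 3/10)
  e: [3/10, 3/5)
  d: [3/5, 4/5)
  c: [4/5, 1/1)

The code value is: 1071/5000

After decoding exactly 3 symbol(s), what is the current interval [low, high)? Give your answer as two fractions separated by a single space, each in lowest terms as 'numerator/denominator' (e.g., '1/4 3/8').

Answer: 99/500 27/125

Derivation:
Step 1: interval [0/1, 1/1), width = 1/1 - 0/1 = 1/1
  'b': [0/1 + 1/1*0/1, 0/1 + 1/1*3/10) = [0/1, 3/10) <- contains code 1071/5000
  'e': [0/1 + 1/1*3/10, 0/1 + 1/1*3/5) = [3/10, 3/5)
  'd': [0/1 + 1/1*3/5, 0/1 + 1/1*4/5) = [3/5, 4/5)
  'c': [0/1 + 1/1*4/5, 0/1 + 1/1*1/1) = [4/5, 1/1)
  emit 'b', narrow to [0/1, 3/10)
Step 2: interval [0/1, 3/10), width = 3/10 - 0/1 = 3/10
  'b': [0/1 + 3/10*0/1, 0/1 + 3/10*3/10) = [0/1, 9/100)
  'e': [0/1 + 3/10*3/10, 0/1 + 3/10*3/5) = [9/100, 9/50)
  'd': [0/1 + 3/10*3/5, 0/1 + 3/10*4/5) = [9/50, 6/25) <- contains code 1071/5000
  'c': [0/1 + 3/10*4/5, 0/1 + 3/10*1/1) = [6/25, 3/10)
  emit 'd', narrow to [9/50, 6/25)
Step 3: interval [9/50, 6/25), width = 6/25 - 9/50 = 3/50
  'b': [9/50 + 3/50*0/1, 9/50 + 3/50*3/10) = [9/50, 99/500)
  'e': [9/50 + 3/50*3/10, 9/50 + 3/50*3/5) = [99/500, 27/125) <- contains code 1071/5000
  'd': [9/50 + 3/50*3/5, 9/50 + 3/50*4/5) = [27/125, 57/250)
  'c': [9/50 + 3/50*4/5, 9/50 + 3/50*1/1) = [57/250, 6/25)
  emit 'e', narrow to [99/500, 27/125)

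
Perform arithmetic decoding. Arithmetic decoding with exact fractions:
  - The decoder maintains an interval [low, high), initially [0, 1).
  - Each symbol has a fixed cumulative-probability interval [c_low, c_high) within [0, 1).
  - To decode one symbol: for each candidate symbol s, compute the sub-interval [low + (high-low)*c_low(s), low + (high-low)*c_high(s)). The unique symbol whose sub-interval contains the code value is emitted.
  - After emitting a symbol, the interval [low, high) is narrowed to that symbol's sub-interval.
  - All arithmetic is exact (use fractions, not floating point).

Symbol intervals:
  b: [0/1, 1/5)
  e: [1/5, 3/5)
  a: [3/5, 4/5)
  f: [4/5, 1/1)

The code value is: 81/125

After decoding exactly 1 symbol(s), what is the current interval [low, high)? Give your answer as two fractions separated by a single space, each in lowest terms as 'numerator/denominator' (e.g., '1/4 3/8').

Step 1: interval [0/1, 1/1), width = 1/1 - 0/1 = 1/1
  'b': [0/1 + 1/1*0/1, 0/1 + 1/1*1/5) = [0/1, 1/5)
  'e': [0/1 + 1/1*1/5, 0/1 + 1/1*3/5) = [1/5, 3/5)
  'a': [0/1 + 1/1*3/5, 0/1 + 1/1*4/5) = [3/5, 4/5) <- contains code 81/125
  'f': [0/1 + 1/1*4/5, 0/1 + 1/1*1/1) = [4/5, 1/1)
  emit 'a', narrow to [3/5, 4/5)

Answer: 3/5 4/5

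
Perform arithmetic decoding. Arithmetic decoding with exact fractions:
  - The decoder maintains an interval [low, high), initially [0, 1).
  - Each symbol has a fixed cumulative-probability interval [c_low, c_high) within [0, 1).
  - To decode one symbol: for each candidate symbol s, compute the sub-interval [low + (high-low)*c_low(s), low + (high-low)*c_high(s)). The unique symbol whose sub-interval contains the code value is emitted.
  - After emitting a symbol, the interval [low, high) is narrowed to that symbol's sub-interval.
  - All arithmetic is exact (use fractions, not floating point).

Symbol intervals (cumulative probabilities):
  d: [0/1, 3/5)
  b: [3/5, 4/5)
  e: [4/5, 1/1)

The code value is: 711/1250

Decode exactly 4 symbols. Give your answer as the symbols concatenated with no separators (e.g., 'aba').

Answer: debb

Derivation:
Step 1: interval [0/1, 1/1), width = 1/1 - 0/1 = 1/1
  'd': [0/1 + 1/1*0/1, 0/1 + 1/1*3/5) = [0/1, 3/5) <- contains code 711/1250
  'b': [0/1 + 1/1*3/5, 0/1 + 1/1*4/5) = [3/5, 4/5)
  'e': [0/1 + 1/1*4/5, 0/1 + 1/1*1/1) = [4/5, 1/1)
  emit 'd', narrow to [0/1, 3/5)
Step 2: interval [0/1, 3/5), width = 3/5 - 0/1 = 3/5
  'd': [0/1 + 3/5*0/1, 0/1 + 3/5*3/5) = [0/1, 9/25)
  'b': [0/1 + 3/5*3/5, 0/1 + 3/5*4/5) = [9/25, 12/25)
  'e': [0/1 + 3/5*4/5, 0/1 + 3/5*1/1) = [12/25, 3/5) <- contains code 711/1250
  emit 'e', narrow to [12/25, 3/5)
Step 3: interval [12/25, 3/5), width = 3/5 - 12/25 = 3/25
  'd': [12/25 + 3/25*0/1, 12/25 + 3/25*3/5) = [12/25, 69/125)
  'b': [12/25 + 3/25*3/5, 12/25 + 3/25*4/5) = [69/125, 72/125) <- contains code 711/1250
  'e': [12/25 + 3/25*4/5, 12/25 + 3/25*1/1) = [72/125, 3/5)
  emit 'b', narrow to [69/125, 72/125)
Step 4: interval [69/125, 72/125), width = 72/125 - 69/125 = 3/125
  'd': [69/125 + 3/125*0/1, 69/125 + 3/125*3/5) = [69/125, 354/625)
  'b': [69/125 + 3/125*3/5, 69/125 + 3/125*4/5) = [354/625, 357/625) <- contains code 711/1250
  'e': [69/125 + 3/125*4/5, 69/125 + 3/125*1/1) = [357/625, 72/125)
  emit 'b', narrow to [354/625, 357/625)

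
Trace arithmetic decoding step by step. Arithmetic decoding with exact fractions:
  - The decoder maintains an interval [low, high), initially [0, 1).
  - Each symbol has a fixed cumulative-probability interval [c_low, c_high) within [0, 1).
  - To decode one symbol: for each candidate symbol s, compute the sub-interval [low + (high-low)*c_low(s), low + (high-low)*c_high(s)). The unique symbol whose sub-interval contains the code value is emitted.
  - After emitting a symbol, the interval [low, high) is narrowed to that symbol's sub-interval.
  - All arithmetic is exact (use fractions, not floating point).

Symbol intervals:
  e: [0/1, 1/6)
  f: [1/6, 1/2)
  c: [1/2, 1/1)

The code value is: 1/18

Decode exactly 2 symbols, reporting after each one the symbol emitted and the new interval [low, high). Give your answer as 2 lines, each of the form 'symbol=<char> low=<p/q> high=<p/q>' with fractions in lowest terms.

Answer: symbol=e low=0/1 high=1/6
symbol=f low=1/36 high=1/12

Derivation:
Step 1: interval [0/1, 1/1), width = 1/1 - 0/1 = 1/1
  'e': [0/1 + 1/1*0/1, 0/1 + 1/1*1/6) = [0/1, 1/6) <- contains code 1/18
  'f': [0/1 + 1/1*1/6, 0/1 + 1/1*1/2) = [1/6, 1/2)
  'c': [0/1 + 1/1*1/2, 0/1 + 1/1*1/1) = [1/2, 1/1)
  emit 'e', narrow to [0/1, 1/6)
Step 2: interval [0/1, 1/6), width = 1/6 - 0/1 = 1/6
  'e': [0/1 + 1/6*0/1, 0/1 + 1/6*1/6) = [0/1, 1/36)
  'f': [0/1 + 1/6*1/6, 0/1 + 1/6*1/2) = [1/36, 1/12) <- contains code 1/18
  'c': [0/1 + 1/6*1/2, 0/1 + 1/6*1/1) = [1/12, 1/6)
  emit 'f', narrow to [1/36, 1/12)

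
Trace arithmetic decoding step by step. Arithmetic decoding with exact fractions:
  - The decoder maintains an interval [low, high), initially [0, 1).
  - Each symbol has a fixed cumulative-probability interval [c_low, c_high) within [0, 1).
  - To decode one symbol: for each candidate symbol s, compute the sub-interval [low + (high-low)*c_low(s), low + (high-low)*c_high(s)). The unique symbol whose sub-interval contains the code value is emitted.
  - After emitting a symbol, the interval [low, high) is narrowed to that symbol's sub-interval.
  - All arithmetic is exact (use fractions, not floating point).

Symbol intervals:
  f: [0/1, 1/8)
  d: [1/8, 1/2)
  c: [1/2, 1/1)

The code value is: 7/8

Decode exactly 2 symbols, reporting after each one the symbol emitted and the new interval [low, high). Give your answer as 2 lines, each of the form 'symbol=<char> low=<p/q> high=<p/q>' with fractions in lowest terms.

Step 1: interval [0/1, 1/1), width = 1/1 - 0/1 = 1/1
  'f': [0/1 + 1/1*0/1, 0/1 + 1/1*1/8) = [0/1, 1/8)
  'd': [0/1 + 1/1*1/8, 0/1 + 1/1*1/2) = [1/8, 1/2)
  'c': [0/1 + 1/1*1/2, 0/1 + 1/1*1/1) = [1/2, 1/1) <- contains code 7/8
  emit 'c', narrow to [1/2, 1/1)
Step 2: interval [1/2, 1/1), width = 1/1 - 1/2 = 1/2
  'f': [1/2 + 1/2*0/1, 1/2 + 1/2*1/8) = [1/2, 9/16)
  'd': [1/2 + 1/2*1/8, 1/2 + 1/2*1/2) = [9/16, 3/4)
  'c': [1/2 + 1/2*1/2, 1/2 + 1/2*1/1) = [3/4, 1/1) <- contains code 7/8
  emit 'c', narrow to [3/4, 1/1)

Answer: symbol=c low=1/2 high=1/1
symbol=c low=3/4 high=1/1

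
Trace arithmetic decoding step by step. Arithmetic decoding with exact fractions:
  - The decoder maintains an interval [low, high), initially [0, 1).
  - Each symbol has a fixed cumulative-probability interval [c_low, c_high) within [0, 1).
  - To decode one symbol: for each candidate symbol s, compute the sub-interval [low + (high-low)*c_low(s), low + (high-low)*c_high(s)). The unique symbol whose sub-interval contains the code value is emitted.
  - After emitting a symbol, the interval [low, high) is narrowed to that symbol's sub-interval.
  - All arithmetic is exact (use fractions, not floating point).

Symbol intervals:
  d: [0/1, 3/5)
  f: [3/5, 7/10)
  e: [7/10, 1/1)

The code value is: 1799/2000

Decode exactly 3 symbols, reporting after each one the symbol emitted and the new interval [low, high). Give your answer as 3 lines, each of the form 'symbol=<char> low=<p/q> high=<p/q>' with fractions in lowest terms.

Step 1: interval [0/1, 1/1), width = 1/1 - 0/1 = 1/1
  'd': [0/1 + 1/1*0/1, 0/1 + 1/1*3/5) = [0/1, 3/5)
  'f': [0/1 + 1/1*3/5, 0/1 + 1/1*7/10) = [3/5, 7/10)
  'e': [0/1 + 1/1*7/10, 0/1 + 1/1*1/1) = [7/10, 1/1) <- contains code 1799/2000
  emit 'e', narrow to [7/10, 1/1)
Step 2: interval [7/10, 1/1), width = 1/1 - 7/10 = 3/10
  'd': [7/10 + 3/10*0/1, 7/10 + 3/10*3/5) = [7/10, 22/25)
  'f': [7/10 + 3/10*3/5, 7/10 + 3/10*7/10) = [22/25, 91/100) <- contains code 1799/2000
  'e': [7/10 + 3/10*7/10, 7/10 + 3/10*1/1) = [91/100, 1/1)
  emit 'f', narrow to [22/25, 91/100)
Step 3: interval [22/25, 91/100), width = 91/100 - 22/25 = 3/100
  'd': [22/25 + 3/100*0/1, 22/25 + 3/100*3/5) = [22/25, 449/500)
  'f': [22/25 + 3/100*3/5, 22/25 + 3/100*7/10) = [449/500, 901/1000) <- contains code 1799/2000
  'e': [22/25 + 3/100*7/10, 22/25 + 3/100*1/1) = [901/1000, 91/100)
  emit 'f', narrow to [449/500, 901/1000)

Answer: symbol=e low=7/10 high=1/1
symbol=f low=22/25 high=91/100
symbol=f low=449/500 high=901/1000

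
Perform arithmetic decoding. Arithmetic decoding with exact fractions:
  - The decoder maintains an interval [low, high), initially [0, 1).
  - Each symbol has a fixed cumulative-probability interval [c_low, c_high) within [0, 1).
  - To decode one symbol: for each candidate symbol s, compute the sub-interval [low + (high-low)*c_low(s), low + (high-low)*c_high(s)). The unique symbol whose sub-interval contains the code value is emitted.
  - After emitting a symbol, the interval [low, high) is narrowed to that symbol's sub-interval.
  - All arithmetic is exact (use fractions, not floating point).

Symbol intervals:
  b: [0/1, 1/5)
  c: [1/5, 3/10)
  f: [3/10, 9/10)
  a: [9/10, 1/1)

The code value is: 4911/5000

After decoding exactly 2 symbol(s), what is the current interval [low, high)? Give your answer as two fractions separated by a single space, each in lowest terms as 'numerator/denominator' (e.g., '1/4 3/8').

Answer: 93/100 99/100

Derivation:
Step 1: interval [0/1, 1/1), width = 1/1 - 0/1 = 1/1
  'b': [0/1 + 1/1*0/1, 0/1 + 1/1*1/5) = [0/1, 1/5)
  'c': [0/1 + 1/1*1/5, 0/1 + 1/1*3/10) = [1/5, 3/10)
  'f': [0/1 + 1/1*3/10, 0/1 + 1/1*9/10) = [3/10, 9/10)
  'a': [0/1 + 1/1*9/10, 0/1 + 1/1*1/1) = [9/10, 1/1) <- contains code 4911/5000
  emit 'a', narrow to [9/10, 1/1)
Step 2: interval [9/10, 1/1), width = 1/1 - 9/10 = 1/10
  'b': [9/10 + 1/10*0/1, 9/10 + 1/10*1/5) = [9/10, 23/25)
  'c': [9/10 + 1/10*1/5, 9/10 + 1/10*3/10) = [23/25, 93/100)
  'f': [9/10 + 1/10*3/10, 9/10 + 1/10*9/10) = [93/100, 99/100) <- contains code 4911/5000
  'a': [9/10 + 1/10*9/10, 9/10 + 1/10*1/1) = [99/100, 1/1)
  emit 'f', narrow to [93/100, 99/100)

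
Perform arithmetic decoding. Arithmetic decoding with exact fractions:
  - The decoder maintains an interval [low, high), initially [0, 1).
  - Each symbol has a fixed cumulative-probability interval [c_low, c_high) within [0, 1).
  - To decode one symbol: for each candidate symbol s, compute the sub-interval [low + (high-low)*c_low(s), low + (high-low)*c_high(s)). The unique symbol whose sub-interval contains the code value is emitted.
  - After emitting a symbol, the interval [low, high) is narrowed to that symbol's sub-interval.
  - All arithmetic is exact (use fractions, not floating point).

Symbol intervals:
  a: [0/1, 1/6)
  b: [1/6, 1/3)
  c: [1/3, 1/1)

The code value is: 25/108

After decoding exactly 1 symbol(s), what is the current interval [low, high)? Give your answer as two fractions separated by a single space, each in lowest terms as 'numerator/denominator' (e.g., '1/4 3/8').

Answer: 1/6 1/3

Derivation:
Step 1: interval [0/1, 1/1), width = 1/1 - 0/1 = 1/1
  'a': [0/1 + 1/1*0/1, 0/1 + 1/1*1/6) = [0/1, 1/6)
  'b': [0/1 + 1/1*1/6, 0/1 + 1/1*1/3) = [1/6, 1/3) <- contains code 25/108
  'c': [0/1 + 1/1*1/3, 0/1 + 1/1*1/1) = [1/3, 1/1)
  emit 'b', narrow to [1/6, 1/3)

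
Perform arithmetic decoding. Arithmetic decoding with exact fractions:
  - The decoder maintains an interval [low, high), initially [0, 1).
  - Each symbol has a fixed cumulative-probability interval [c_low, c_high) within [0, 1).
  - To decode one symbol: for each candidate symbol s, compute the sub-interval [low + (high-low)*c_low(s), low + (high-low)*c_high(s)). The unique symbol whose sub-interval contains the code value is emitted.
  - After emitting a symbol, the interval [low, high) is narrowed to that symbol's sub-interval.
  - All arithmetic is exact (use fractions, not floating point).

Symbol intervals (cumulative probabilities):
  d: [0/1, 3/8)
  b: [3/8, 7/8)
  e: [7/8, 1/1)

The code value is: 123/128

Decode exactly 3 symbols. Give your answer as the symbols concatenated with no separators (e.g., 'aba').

Step 1: interval [0/1, 1/1), width = 1/1 - 0/1 = 1/1
  'd': [0/1 + 1/1*0/1, 0/1 + 1/1*3/8) = [0/1, 3/8)
  'b': [0/1 + 1/1*3/8, 0/1 + 1/1*7/8) = [3/8, 7/8)
  'e': [0/1 + 1/1*7/8, 0/1 + 1/1*1/1) = [7/8, 1/1) <- contains code 123/128
  emit 'e', narrow to [7/8, 1/1)
Step 2: interval [7/8, 1/1), width = 1/1 - 7/8 = 1/8
  'd': [7/8 + 1/8*0/1, 7/8 + 1/8*3/8) = [7/8, 59/64)
  'b': [7/8 + 1/8*3/8, 7/8 + 1/8*7/8) = [59/64, 63/64) <- contains code 123/128
  'e': [7/8 + 1/8*7/8, 7/8 + 1/8*1/1) = [63/64, 1/1)
  emit 'b', narrow to [59/64, 63/64)
Step 3: interval [59/64, 63/64), width = 63/64 - 59/64 = 1/16
  'd': [59/64 + 1/16*0/1, 59/64 + 1/16*3/8) = [59/64, 121/128)
  'b': [59/64 + 1/16*3/8, 59/64 + 1/16*7/8) = [121/128, 125/128) <- contains code 123/128
  'e': [59/64 + 1/16*7/8, 59/64 + 1/16*1/1) = [125/128, 63/64)
  emit 'b', narrow to [121/128, 125/128)

Answer: ebb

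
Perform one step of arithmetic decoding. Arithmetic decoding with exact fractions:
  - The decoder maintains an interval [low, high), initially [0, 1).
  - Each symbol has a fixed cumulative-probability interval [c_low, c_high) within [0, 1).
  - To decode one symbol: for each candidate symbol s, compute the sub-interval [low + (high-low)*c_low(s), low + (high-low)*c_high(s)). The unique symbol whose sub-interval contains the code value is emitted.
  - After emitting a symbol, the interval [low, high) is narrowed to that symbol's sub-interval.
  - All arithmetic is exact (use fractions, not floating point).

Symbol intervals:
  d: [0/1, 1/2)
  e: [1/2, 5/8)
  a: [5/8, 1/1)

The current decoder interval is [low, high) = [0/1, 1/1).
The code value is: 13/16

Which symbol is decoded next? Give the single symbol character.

Interval width = high − low = 1/1 − 0/1 = 1/1
Scaled code = (code − low) / width = (13/16 − 0/1) / 1/1 = 13/16
  d: [0/1, 1/2) 
  e: [1/2, 5/8) 
  a: [5/8, 1/1) ← scaled code falls here ✓

Answer: a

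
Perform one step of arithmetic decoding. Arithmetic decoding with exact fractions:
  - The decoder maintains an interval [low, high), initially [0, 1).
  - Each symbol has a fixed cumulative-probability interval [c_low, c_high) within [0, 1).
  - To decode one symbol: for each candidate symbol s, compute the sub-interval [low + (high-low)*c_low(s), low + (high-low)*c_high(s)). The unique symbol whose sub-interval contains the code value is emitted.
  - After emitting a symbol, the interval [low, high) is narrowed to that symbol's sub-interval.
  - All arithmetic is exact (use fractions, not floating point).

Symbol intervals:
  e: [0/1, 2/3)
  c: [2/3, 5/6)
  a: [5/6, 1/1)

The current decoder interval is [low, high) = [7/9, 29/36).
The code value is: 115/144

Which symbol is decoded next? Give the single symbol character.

Interval width = high − low = 29/36 − 7/9 = 1/36
Scaled code = (code − low) / width = (115/144 − 7/9) / 1/36 = 3/4
  e: [0/1, 2/3) 
  c: [2/3, 5/6) ← scaled code falls here ✓
  a: [5/6, 1/1) 

Answer: c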